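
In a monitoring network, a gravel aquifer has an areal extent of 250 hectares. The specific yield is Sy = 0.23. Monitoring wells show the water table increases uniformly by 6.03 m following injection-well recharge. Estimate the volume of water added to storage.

ΔV ≈ 3.47 × 10^6 m³

A = 250 hectares = 2.5 × 10^6 m²
ΔV = Sy × A × Δh = 0.23 × 2.5 × 10^6 m² × 6.03 m = 3.467 × 10^6 m³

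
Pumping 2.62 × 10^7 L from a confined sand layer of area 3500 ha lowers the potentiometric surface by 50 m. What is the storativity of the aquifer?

S ≈ 1.5 × 10^-5

A = 3500 ha = 3.5 × 10^7 m²
ΔV = 2.62 × 10^7 L = 26200 m³
S = ΔV / (A × Δh) = 26200 m³ / (3.5 × 10^7 m² × 50 m) = 1.497 × 10^-5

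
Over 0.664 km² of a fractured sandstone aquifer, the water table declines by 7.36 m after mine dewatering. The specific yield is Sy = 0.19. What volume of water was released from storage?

A = 0.664 km² = 6.64 × 10^5 m²
ΔV = Sy × A × Δh = 0.19 × 6.64 × 10^5 m² × 7.36 m = 9.285 × 10^5 m³

ΔV ≈ 9.29 × 10^5 m³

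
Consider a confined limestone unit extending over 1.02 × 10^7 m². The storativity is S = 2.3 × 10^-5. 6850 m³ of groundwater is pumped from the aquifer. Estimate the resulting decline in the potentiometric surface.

Δh = ΔV / (S × A) = 6850 m³ / (2.3 × 10^-5 × 1.02 × 10^7 m²) = 29.2 m

Δh ≈ 29.2 m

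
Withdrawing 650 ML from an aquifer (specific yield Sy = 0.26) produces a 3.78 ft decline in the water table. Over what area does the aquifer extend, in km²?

Δh = 3.78 ft = 1.152 m
ΔV = 650 ML = 6.5 × 10^5 m³
A = ΔV / (Sy × Δh) = 6.5 × 10^5 / (0.26 × 1.152) = 2.17 × 10^6 m²
A = 2.17 × 10^6 m² = 2.17 km²

A ≈ 2.17 km²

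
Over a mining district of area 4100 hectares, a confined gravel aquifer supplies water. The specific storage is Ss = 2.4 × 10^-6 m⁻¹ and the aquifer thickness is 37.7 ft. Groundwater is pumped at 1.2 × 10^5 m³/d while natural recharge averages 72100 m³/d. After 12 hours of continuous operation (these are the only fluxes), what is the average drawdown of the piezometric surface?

b = 37.7 ft = 11.49 m
S = Ss × b = 2.4 × 10^-6 m⁻¹ × 11.49 m = 2.758 × 10^-5
A = 4100 hectares = 4.1 × 10^7 m²
Net abstraction = 1.2 × 10^5 − 72100 = 47900 m³/d
t = 12 hours = 0.5 d
ΔV = Q × t = 47900 m³/d × 0.5 d = 23950 m³
Δh = ΔV / (S × A) = 23950 / (2.758 × 10^-5 × 4.1 × 10^7) = 21.18 m

Δh ≈ 21.2 m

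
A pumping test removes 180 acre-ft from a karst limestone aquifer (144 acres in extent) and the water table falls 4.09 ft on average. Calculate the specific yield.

Sy ≈ 0.31

A = 144 acres = 5.827 × 10^5 m²
Δh = 4.09 ft = 1.247 m
ΔV = 180 acre-ft = 2.22 × 10^5 m³
Sy = ΔV / (A × Δh) = 2.22 × 10^5 m³ / (5.827 × 10^5 m² × 1.247 m) = 0.3056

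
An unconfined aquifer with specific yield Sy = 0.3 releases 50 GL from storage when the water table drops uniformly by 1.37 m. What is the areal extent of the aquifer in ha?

ΔV = 50 GL = 5 × 10^7 m³
A = ΔV / (Sy × Δh) = 5 × 10^7 / (0.3 × 1.37) = 1.217 × 10^8 m²
A = 1.217 × 10^8 m² = 12170 ha

A ≈ 12200 ha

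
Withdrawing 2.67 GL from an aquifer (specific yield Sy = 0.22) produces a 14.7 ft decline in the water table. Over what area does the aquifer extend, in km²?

A ≈ 2.71 km²

Δh = 14.7 ft = 4.481 m
ΔV = 2.67 GL = 2.67 × 10^6 m³
A = ΔV / (Sy × Δh) = 2.67 × 10^6 / (0.22 × 4.481) = 2.709 × 10^6 m²
A = 2.709 × 10^6 m² = 2.709 km²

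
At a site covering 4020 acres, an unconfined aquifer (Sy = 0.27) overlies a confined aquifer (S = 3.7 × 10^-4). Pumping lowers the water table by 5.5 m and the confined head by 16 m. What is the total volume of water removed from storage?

ΔV ≈ 2.43 × 10^7 m³

A = 4020 acres = 1.627 × 10^7 m²
Unconfined: ΔV_u = Sy × A × Δh_u = 0.27 × 1.627 × 10^7 × 5.5 = 2.416 × 10^7 m³
Confined: ΔV_c = S × A × Δh_c = 3.7 × 10^-4 × 1.627 × 10^7 × 16 = 96310 m³
Total ΔV = 2.416 × 10^7 + 96310 = 2.425 × 10^7 m³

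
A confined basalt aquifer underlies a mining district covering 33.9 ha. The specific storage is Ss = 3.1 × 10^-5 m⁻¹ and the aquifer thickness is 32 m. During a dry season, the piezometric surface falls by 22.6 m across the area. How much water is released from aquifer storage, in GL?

S = Ss × b = 3.1 × 10^-5 m⁻¹ × 32 m = 9.92 × 10^-4
A = 33.9 ha = 3.39 × 10^5 m²
ΔV = S × A × Δh = 9.92 × 10^-4 × 3.39 × 10^5 m² × 22.6 m = 7600 m³
ΔV = 7600 m³ = 0.0076 GL

ΔV ≈ 0.0076 GL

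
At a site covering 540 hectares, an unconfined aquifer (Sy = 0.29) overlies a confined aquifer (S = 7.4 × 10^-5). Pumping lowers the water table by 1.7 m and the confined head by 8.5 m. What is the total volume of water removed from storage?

A = 540 hectares = 5.4 × 10^6 m²
Unconfined: ΔV_u = Sy × A × Δh_u = 0.29 × 5.4 × 10^6 × 1.7 = 2.662 × 10^6 m³
Confined: ΔV_c = S × A × Δh_c = 7.4 × 10^-5 × 5.4 × 10^6 × 8.5 = 3397 m³
Total ΔV = 2.662 × 10^6 + 3397 = 2.666 × 10^6 m³

ΔV ≈ 2.67 × 10^6 m³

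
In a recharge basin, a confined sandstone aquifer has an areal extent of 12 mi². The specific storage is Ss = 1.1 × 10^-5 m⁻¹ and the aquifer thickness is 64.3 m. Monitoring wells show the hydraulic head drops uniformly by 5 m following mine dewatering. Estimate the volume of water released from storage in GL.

S = Ss × b = 1.1 × 10^-5 m⁻¹ × 64.3 m = 7.073 × 10^-4
A = 12 mi² = 3.108 × 10^7 m²
ΔV = S × A × Δh = 7.073 × 10^-4 × 3.108 × 10^7 m² × 5 m = 1.099 × 10^5 m³
ΔV = 1.099 × 10^5 m³ = 0.1099 GL

ΔV ≈ 0.11 GL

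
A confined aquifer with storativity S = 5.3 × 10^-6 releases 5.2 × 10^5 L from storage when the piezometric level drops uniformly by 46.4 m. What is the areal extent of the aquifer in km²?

ΔV = 5.2 × 10^5 L = 520 m³
A = ΔV / (S × Δh) = 520 / (5.3 × 10^-6 × 46.4) = 2.115 × 10^6 m²
A = 2.115 × 10^6 m² = 2.115 km²

A ≈ 2.11 km²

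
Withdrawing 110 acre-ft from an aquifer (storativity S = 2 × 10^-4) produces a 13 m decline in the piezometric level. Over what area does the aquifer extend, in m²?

ΔV = 110 acre-ft = 1.357 × 10^5 m³
A = ΔV / (S × Δh) = 1.357 × 10^5 / (2 × 10^-4 × 13) = 5.219 × 10^7 m²

A ≈ 5.22 × 10^7 m²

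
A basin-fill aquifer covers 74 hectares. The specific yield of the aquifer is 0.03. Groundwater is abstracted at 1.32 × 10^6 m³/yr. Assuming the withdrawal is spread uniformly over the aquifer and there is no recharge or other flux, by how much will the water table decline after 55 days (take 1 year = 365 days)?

Δh ≈ 8.96 m

A = 74 hectares = 7.4 × 10^5 m²
Q = 1.32 × 10^6 m³/yr = 3616 m³/d
ΔV = Q × t = 3616 m³/d × 55 d = 1.989 × 10^5 m³
Δh = ΔV / (Sy × A) = 1.989 × 10^5 / (0.03 × 7.4 × 10^5) = 8.96 m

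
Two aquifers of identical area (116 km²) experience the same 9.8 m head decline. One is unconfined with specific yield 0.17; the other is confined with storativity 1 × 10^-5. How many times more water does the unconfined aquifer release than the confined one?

ΔV_u / ΔV_c ≈ 17000

A = 116 km² = 1.16 × 10^8 m²
Unconfined: ΔV_u = Sy × A × Δh = 0.17 × 1.16 × 10^8 × 9.8 = 1.933 × 10^8 m³
Confined: ΔV_c = S × A × Δh = 1 × 10^-5 × 1.16 × 10^8 × 9.8 = 11370 m³
Ratio = ΔV_u / ΔV_c = Sy / S = 0.17 / 1 × 10^-5 = 17000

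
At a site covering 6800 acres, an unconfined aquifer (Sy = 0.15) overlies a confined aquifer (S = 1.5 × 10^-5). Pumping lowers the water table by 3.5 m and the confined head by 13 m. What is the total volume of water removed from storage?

ΔV ≈ 1.45 × 10^7 m³

A = 6800 acres = 2.752 × 10^7 m²
Unconfined: ΔV_u = Sy × A × Δh_u = 0.15 × 2.752 × 10^7 × 3.5 = 1.445 × 10^7 m³
Confined: ΔV_c = S × A × Δh_c = 1.5 × 10^-5 × 2.752 × 10^7 × 13 = 5366 m³
Total ΔV = 1.445 × 10^7 + 5366 = 1.445 × 10^7 m³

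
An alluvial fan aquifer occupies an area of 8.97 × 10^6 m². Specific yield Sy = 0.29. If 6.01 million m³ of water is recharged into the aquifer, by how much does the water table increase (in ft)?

ΔV = 6.01 million m³ = 6.01 × 10^6 m³
Δh = ΔV / (Sy × A) = 6.01 × 10^6 m³ / (0.29 × 8.97 × 10^6 m²) = 2.31 m
Δh = 2.31 m = 7.58 ft

Δh ≈ 7.58 ft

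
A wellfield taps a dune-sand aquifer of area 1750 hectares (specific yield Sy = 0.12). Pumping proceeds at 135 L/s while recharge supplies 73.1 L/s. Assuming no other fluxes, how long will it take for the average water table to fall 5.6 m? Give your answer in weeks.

A = 1750 hectares = 1.75 × 10^7 m²
ΔV = Sy × A × Δh = 0.12 × 1.75 × 10^7 × 5.6 = 1.176 × 10^7 m³
Net withdrawal = 135 − 73.1 = 61.9 L/s = 5348 m³/d
t = ΔV / Q = 1.176 × 10^7 m³ / 5348 m³/d = 2199 d
t = 2199 d ≈ 314.1 weeks

t ≈ 314 weeks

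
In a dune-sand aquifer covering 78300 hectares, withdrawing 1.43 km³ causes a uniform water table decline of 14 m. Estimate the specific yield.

A = 78300 hectares = 7.83 × 10^8 m²
ΔV = 1.43 km³ = 1.43 × 10^9 m³
Sy = ΔV / (A × Δh) = 1.43 × 10^9 m³ / (7.83 × 10^8 m² × 14 m) = 0.1305

Sy ≈ 0.13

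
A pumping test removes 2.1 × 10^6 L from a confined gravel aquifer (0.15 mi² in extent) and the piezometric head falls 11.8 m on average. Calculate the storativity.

S ≈ 4.6 × 10^-4

A = 0.15 mi² = 3.885 × 10^5 m²
ΔV = 2.1 × 10^6 L = 2100 m³
S = ΔV / (A × Δh) = 2100 m³ / (3.885 × 10^5 m² × 11.8 m) = 4.581 × 10^-4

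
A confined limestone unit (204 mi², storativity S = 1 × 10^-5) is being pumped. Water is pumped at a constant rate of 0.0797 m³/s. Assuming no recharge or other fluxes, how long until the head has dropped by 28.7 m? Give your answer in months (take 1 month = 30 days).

A = 204 mi² = 5.284 × 10^8 m²
ΔV = S × A × Δh = 1 × 10^-5 × 5.284 × 10^8 × 28.7 = 1.516 × 10^5 m³
Q = 0.0797 m³/s = 6886 m³/d
t = ΔV / Q = 1.516 × 10^5 m³ / 6886 m³/d = 22.02 d
t = 22.02 d ≈ 0.734 months

t ≈ 0.734 months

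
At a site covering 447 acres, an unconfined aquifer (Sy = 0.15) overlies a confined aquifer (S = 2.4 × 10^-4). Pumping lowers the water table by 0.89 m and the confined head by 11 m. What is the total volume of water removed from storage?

ΔV ≈ 2.46 × 10^5 m³

A = 447 acres = 1.809 × 10^6 m²
Unconfined: ΔV_u = Sy × A × Δh_u = 0.15 × 1.809 × 10^6 × 0.89 = 2.415 × 10^5 m³
Confined: ΔV_c = S × A × Δh_c = 2.4 × 10^-4 × 1.809 × 10^6 × 11 = 4776 m³
Total ΔV = 2.415 × 10^5 + 4776 = 2.463 × 10^5 m³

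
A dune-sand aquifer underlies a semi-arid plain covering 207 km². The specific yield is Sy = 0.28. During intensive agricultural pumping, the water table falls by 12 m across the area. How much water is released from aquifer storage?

ΔV ≈ 6.96 × 10^8 m³

A = 207 km² = 2.07 × 10^8 m²
ΔV = Sy × A × Δh = 0.28 × 2.07 × 10^8 m² × 12 m = 6.955 × 10^8 m³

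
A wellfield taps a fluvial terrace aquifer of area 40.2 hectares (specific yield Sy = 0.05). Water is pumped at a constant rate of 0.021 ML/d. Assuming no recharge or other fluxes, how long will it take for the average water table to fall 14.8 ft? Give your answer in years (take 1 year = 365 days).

A = 40.2 hectares = 4.02 × 10^5 m²
Δh = 14.8 ft = 4.511 m
ΔV = Sy × A × Δh = 0.05 × 4.02 × 10^5 × 4.511 = 90670 m³
Q = 0.021 ML/d = 21 m³/d
t = ΔV / Q = 90670 m³ / 21 m³/d = 4318 d
t = 4318 d ≈ 11.83 years

t ≈ 11.8 years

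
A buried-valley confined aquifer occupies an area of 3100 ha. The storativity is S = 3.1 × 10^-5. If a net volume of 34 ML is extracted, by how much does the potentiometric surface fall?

A = 3100 ha = 3.1 × 10^7 m²
ΔV = 34 ML = 34000 m³
Δh = ΔV / (S × A) = 34000 m³ / (3.1 × 10^-5 × 3.1 × 10^7 m²) = 35.38 m

Δh ≈ 35.4 m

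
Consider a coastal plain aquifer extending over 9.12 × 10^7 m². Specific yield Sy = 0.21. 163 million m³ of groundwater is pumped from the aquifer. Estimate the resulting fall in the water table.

ΔV = 163 million m³ = 1.63 × 10^8 m³
Δh = ΔV / (Sy × A) = 1.63 × 10^8 m³ / (0.21 × 9.12 × 10^7 m²) = 8.511 m

Δh ≈ 8.51 m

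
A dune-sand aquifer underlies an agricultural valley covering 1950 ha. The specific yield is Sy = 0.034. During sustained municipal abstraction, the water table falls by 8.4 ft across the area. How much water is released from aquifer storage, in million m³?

ΔV ≈ 1.7 million m³

A = 1950 ha = 1.95 × 10^7 m²
Δh = 8.4 ft = 2.56 m
ΔV = Sy × A × Δh = 0.034 × 1.95 × 10^7 m² × 2.56 m = 1.697 × 10^6 m³
ΔV = 1.697 × 10^6 m³ = 1.697 million m³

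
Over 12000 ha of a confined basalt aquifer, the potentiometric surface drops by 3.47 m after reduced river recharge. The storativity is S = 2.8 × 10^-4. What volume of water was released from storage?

ΔV ≈ 1.17 × 10^5 m³

A = 12000 ha = 1.2 × 10^8 m²
ΔV = S × A × Δh = 2.8 × 10^-4 × 1.2 × 10^8 m² × 3.47 m = 1.166 × 10^5 m³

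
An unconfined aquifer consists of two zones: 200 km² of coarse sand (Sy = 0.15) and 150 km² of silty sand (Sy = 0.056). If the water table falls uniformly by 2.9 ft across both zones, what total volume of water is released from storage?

A₁ = 200 km² = 2 × 10^8 m²; A₂ = 150 km² = 1.5 × 10^8 m²
Δh = 2.9 ft = 0.8839 m
ΔV₁ = 0.15 × 2 × 10^8 × 0.8839 = 2.652 × 10^7 m³
ΔV₂ = 0.056 × 1.5 × 10^8 × 0.8839 = 7.425 × 10^6 m³
ΔV = ΔV₁ + ΔV₂ = 3.394 × 10^7 m³

ΔV ≈ 3.39 × 10^7 m³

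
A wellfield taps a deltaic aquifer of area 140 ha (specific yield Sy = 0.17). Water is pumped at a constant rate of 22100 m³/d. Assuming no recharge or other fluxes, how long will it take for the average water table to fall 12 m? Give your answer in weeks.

t ≈ 18.5 weeks

A = 140 ha = 1.4 × 10^6 m²
ΔV = Sy × A × Δh = 0.17 × 1.4 × 10^6 × 12 = 2.856 × 10^6 m³
t = ΔV / Q = 2.856 × 10^6 m³ / 22100 m³/d = 129.2 d
t = 129.2 d ≈ 18.46 weeks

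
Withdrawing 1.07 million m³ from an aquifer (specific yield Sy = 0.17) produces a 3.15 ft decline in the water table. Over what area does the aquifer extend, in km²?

A ≈ 6.56 km²

Δh = 3.15 ft = 0.9601 m
ΔV = 1.07 million m³ = 1.07 × 10^6 m³
A = ΔV / (Sy × Δh) = 1.07 × 10^6 / (0.17 × 0.9601) = 6.556 × 10^6 m²
A = 6.556 × 10^6 m² = 6.556 km²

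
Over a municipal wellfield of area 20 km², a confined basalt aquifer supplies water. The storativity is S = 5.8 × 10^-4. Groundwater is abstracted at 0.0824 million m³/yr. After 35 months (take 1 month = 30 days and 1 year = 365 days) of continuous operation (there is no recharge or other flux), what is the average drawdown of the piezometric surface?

A = 20 km² = 2 × 10^7 m²
Q = 0.0824 million m³/yr = 225.8 m³/d
t = 35 months = 1050 d
ΔV = Q × t = 225.8 m³/d × 1050 d = 2.37 × 10^5 m³
Δh = ΔV / (S × A) = 2.37 × 10^5 / (5.8 × 10^-4 × 2 × 10^7) = 20.43 m

Δh ≈ 20.4 m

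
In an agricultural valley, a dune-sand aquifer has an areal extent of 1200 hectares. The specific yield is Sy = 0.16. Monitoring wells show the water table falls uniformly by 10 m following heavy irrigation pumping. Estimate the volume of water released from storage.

ΔV ≈ 1.92 × 10^7 m³

A = 1200 hectares = 1.2 × 10^7 m²
ΔV = Sy × A × Δh = 0.16 × 1.2 × 10^7 m² × 10 m = 1.92 × 10^7 m³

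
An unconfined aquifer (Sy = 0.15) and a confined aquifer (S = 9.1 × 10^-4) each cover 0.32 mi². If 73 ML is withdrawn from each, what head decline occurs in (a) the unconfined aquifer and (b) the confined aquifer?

A = 0.32 mi² = 8.288 × 10^5 m²
ΔV = 73 ML = 73000 m³
Unconfined: Δh_u = ΔV/(Sy·A) = 73000/(0.15 × 8.288 × 10^5) = 0.5872 m
Confined: Δh_c = ΔV/(S·A) = 73000/(9.1 × 10^-4 × 8.288 × 10^5) = 96.79 m

Δh_u ≈ 0.587 m; Δh_c ≈ 96.8 m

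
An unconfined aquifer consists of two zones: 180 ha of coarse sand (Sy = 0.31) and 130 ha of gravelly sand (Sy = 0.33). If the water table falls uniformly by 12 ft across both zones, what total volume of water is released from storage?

A₁ = 180 ha = 1.8 × 10^6 m²; A₂ = 130 ha = 1.3 × 10^6 m²
Δh = 12 ft = 3.658 m
ΔV₁ = 0.31 × 1.8 × 10^6 × 3.658 = 2.041 × 10^6 m³
ΔV₂ = 0.33 × 1.3 × 10^6 × 3.658 = 1.569 × 10^6 m³
ΔV = ΔV₁ + ΔV₂ = 3.61 × 10^6 m³

ΔV ≈ 3.61 × 10^6 m³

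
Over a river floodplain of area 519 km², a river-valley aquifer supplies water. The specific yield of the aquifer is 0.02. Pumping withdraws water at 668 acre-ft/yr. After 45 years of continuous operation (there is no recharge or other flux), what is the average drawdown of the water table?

Δh ≈ 3.57 m

A = 519 km² = 5.19 × 10^8 m²
Q = 668 acre-ft/yr = 2257 m³/d
t = 45 years = 16420 d
ΔV = Q × t = 2257 m³/d × 16420 d = 3.708 × 10^7 m³
Δh = ΔV / (Sy × A) = 3.708 × 10^7 / (0.02 × 5.19 × 10^8) = 3.572 m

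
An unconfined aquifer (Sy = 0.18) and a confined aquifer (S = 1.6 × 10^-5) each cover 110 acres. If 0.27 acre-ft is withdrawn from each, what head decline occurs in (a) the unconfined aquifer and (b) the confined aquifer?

Δh_u ≈ 0.00416 m; Δh_c ≈ 46.8 m

A = 110 acres = 4.452 × 10^5 m²
ΔV = 0.27 acre-ft = 333 m³
Unconfined: Δh_u = ΔV/(Sy·A) = 333/(0.18 × 4.452 × 10^5) = 0.004156 m
Confined: Δh_c = ΔV/(S·A) = 333/(1.6 × 10^-5 × 4.452 × 10^5) = 46.76 m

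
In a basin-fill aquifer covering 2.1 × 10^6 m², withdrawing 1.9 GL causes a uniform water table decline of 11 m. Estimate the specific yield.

Sy ≈ 0.082

ΔV = 1.9 GL = 1.9 × 10^6 m³
Sy = ΔV / (A × Δh) = 1.9 × 10^6 m³ / (2.1 × 10^6 m² × 11 m) = 0.08225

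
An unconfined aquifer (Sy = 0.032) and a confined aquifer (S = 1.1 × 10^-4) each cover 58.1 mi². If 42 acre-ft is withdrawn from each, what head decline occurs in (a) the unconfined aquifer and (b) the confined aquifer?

Δh_u ≈ 0.0108 m; Δh_c ≈ 3.13 m

A = 58.1 mi² = 1.505 × 10^8 m²
ΔV = 42 acre-ft = 51810 m³
Unconfined: Δh_u = ΔV/(Sy·A) = 51810/(0.032 × 1.505 × 10^8) = 0.01076 m
Confined: Δh_c = ΔV/(S·A) = 51810/(1.1 × 10^-4 × 1.505 × 10^8) = 3.13 m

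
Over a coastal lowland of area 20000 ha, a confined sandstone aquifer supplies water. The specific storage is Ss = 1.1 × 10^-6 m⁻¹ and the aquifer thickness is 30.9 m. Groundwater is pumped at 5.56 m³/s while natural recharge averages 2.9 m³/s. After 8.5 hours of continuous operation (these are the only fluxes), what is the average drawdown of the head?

Δh ≈ 12 m

S = Ss × b = 1.1 × 10^-6 m⁻¹ × 30.9 m = 3.399 × 10^-5
A = 20000 ha = 2 × 10^8 m²
Net abstraction = 5.56 − 2.9 = 2.66 m³/s
Q_net = 2.66 m³/s = 2.298 × 10^5 m³/d
t = 8.5 hours = 0.3542 d
ΔV = Q × t = 2.298 × 10^5 m³/d × 0.3542 d = 81400 m³
Δh = ΔV / (S × A) = 81400 / (3.399 × 10^-5 × 2 × 10^8) = 11.97 m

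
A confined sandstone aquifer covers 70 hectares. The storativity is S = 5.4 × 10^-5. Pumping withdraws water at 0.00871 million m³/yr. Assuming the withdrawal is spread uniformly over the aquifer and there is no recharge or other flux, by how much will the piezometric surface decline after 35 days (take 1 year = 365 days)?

A = 70 hectares = 7 × 10^5 m²
Q = 0.00871 million m³/yr = 23.86 m³/d
ΔV = Q × t = 23.86 m³/d × 35 d = 835.2 m³
Δh = ΔV / (S × A) = 835.2 / (5.4 × 10^-5 × 7 × 10^5) = 22.1 m

Δh ≈ 22.1 m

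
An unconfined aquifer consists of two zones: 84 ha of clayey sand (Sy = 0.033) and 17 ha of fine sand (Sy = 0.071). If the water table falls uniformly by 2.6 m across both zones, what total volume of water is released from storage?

ΔV ≈ 1.03 × 10^5 m³

A₁ = 84 ha = 8.4 × 10^5 m²; A₂ = 17 ha = 1.7 × 10^5 m²
ΔV₁ = 0.033 × 8.4 × 10^5 × 2.6 = 72070 m³
ΔV₂ = 0.071 × 1.7 × 10^5 × 2.6 = 31380 m³
ΔV = ΔV₁ + ΔV₂ = 1.035 × 10^5 m³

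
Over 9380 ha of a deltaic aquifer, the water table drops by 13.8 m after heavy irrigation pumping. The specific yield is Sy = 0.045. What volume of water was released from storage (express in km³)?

ΔV ≈ 0.0582 km³

A = 9380 ha = 9.38 × 10^7 m²
ΔV = Sy × A × Δh = 0.045 × 9.38 × 10^7 m² × 13.8 m = 5.825 × 10^7 m³
ΔV = 5.825 × 10^7 m³ = 0.05825 km³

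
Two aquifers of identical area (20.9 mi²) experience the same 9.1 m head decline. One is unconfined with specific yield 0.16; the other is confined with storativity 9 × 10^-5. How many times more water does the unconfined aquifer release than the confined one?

ΔV_u / ΔV_c ≈ 1780

A = 20.9 mi² = 5.413 × 10^7 m²
Unconfined: ΔV_u = Sy × A × Δh = 0.16 × 5.413 × 10^7 × 9.1 = 7.881 × 10^7 m³
Confined: ΔV_c = S × A × Δh = 9 × 10^-5 × 5.413 × 10^7 × 9.1 = 44330 m³
Ratio = ΔV_u / ΔV_c = Sy / S = 0.16 / 9 × 10^-5 = 1778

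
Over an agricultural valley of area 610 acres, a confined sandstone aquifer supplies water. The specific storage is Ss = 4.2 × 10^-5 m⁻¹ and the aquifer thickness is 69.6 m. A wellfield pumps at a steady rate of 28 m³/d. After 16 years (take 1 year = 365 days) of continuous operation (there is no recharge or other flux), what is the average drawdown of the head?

S = Ss × b = 4.2 × 10^-5 m⁻¹ × 69.6 m = 2.923 × 10^-3
A = 610 acres = 2.469 × 10^6 m²
t = 16 years = 5840 d
ΔV = Q × t = 28 m³/d × 5840 d = 1.635 × 10^5 m³
Δh = ΔV / (S × A) = 1.635 × 10^5 / (0.002923 × 2.469 × 10^6) = 22.66 m

Δh ≈ 22.7 m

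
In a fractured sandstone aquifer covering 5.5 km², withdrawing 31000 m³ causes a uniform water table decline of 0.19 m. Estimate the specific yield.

Sy ≈ 0.03

A = 5.5 km² = 5.5 × 10^6 m²
Sy = ΔV / (A × Δh) = 31000 m³ / (5.5 × 10^6 m² × 0.19 m) = 0.02967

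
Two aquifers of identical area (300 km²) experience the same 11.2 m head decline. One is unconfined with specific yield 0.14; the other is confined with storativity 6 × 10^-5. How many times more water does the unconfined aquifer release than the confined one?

A = 300 km² = 3 × 10^8 m²
Unconfined: ΔV_u = Sy × A × Δh = 0.14 × 3 × 10^8 × 11.2 = 4.704 × 10^8 m³
Confined: ΔV_c = S × A × Δh = 6 × 10^-5 × 3 × 10^8 × 11.2 = 2.016 × 10^5 m³
Ratio = ΔV_u / ΔV_c = Sy / S = 0.14 / 6 × 10^-5 = 2333

ΔV_u / ΔV_c ≈ 2330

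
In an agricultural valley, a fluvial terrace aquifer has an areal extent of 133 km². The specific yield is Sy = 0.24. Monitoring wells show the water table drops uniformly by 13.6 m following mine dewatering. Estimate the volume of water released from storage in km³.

ΔV ≈ 0.434 km³

A = 133 km² = 1.33 × 10^8 m²
ΔV = Sy × A × Δh = 0.24 × 1.33 × 10^8 m² × 13.6 m = 4.341 × 10^8 m³
ΔV = 4.341 × 10^8 m³ = 0.4341 km³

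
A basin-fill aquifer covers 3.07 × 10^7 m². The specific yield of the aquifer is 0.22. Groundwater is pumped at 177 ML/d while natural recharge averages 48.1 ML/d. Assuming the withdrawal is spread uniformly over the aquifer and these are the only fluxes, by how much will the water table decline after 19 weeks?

Net abstraction = 177 − 48.1 = 128.9 ML/d
Q_net = 128.9 ML/d = 1.289 × 10^5 m³/d
t = 19 weeks = 133 d
ΔV = Q × t = 1.289 × 10^5 m³/d × 133 d = 1.714 × 10^7 m³
Δh = ΔV / (Sy × A) = 1.714 × 10^7 / (0.22 × 3.07 × 10^7) = 2.538 m

Δh ≈ 2.54 m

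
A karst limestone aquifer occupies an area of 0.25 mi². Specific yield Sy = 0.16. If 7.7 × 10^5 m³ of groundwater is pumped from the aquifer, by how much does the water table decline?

Δh ≈ 7.43 m

A = 0.25 mi² = 6.475 × 10^5 m²
Δh = ΔV / (Sy × A) = 7.7 × 10^5 m³ / (0.16 × 6.475 × 10^5 m²) = 7.432 m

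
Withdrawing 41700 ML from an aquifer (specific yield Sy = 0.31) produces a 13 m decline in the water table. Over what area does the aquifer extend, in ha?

A ≈ 1030 ha

ΔV = 41700 ML = 4.17 × 10^7 m³
A = ΔV / (Sy × Δh) = 4.17 × 10^7 / (0.31 × 13) = 1.035 × 10^7 m²
A = 1.035 × 10^7 m² = 1035 ha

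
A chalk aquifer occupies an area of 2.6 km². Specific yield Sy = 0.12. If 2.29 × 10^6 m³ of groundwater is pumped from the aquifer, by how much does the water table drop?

Δh ≈ 7.34 m

A = 2.6 km² = 2.6 × 10^6 m²
Δh = ΔV / (Sy × A) = 2.29 × 10^6 m³ / (0.12 × 2.6 × 10^6 m²) = 7.34 m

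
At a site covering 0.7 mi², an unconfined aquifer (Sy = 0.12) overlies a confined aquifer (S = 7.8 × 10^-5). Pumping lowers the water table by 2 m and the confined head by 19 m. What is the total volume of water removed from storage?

ΔV ≈ 4.38 × 10^5 m³

A = 0.7 mi² = 1.813 × 10^6 m²
Unconfined: ΔV_u = Sy × A × Δh_u = 0.12 × 1.813 × 10^6 × 2 = 4.351 × 10^5 m³
Confined: ΔV_c = S × A × Δh_c = 7.8 × 10^-5 × 1.813 × 10^6 × 19 = 2687 m³
Total ΔV = 4.351 × 10^5 + 2687 = 4.378 × 10^5 m³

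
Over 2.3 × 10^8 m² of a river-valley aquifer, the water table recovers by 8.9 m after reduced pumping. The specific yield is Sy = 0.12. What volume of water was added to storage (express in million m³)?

ΔV = Sy × A × Δh = 0.12 × 2.3 × 10^8 m² × 8.9 m = 2.456 × 10^8 m³
ΔV = 2.456 × 10^8 m³ = 245.6 million m³

ΔV ≈ 246 million m³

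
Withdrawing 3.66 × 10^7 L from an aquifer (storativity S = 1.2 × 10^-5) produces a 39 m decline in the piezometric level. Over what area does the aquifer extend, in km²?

A ≈ 78.2 km²

ΔV = 3.66 × 10^7 L = 36600 m³
A = ΔV / (S × Δh) = 36600 / (1.2 × 10^-5 × 39) = 7.821 × 10^7 m²
A = 7.821 × 10^7 m² = 78.21 km²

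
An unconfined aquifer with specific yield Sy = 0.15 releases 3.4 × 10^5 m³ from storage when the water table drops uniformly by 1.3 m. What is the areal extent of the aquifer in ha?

A = ΔV / (Sy × Δh) = 3.4 × 10^5 / (0.15 × 1.3) = 1.744 × 10^6 m²
A = 1.744 × 10^6 m² = 174.4 ha

A ≈ 174 ha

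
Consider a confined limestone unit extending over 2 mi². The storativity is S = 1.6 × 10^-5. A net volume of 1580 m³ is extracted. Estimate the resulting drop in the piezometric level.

A = 2 mi² = 5.18 × 10^6 m²
Δh = ΔV / (S × A) = 1580 m³ / (1.6 × 10^-5 × 5.18 × 10^6 m²) = 19.06 m

Δh ≈ 19.1 m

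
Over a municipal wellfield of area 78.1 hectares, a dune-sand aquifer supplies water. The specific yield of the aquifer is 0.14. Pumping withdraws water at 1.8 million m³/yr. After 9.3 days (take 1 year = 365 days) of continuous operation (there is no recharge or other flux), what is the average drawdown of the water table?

Δh ≈ 0.419 m

A = 78.1 hectares = 7.81 × 10^5 m²
Q = 1.8 million m³/yr = 4932 m³/d
ΔV = Q × t = 4932 m³/d × 9.3 d = 45860 m³
Δh = ΔV / (Sy × A) = 45860 / (0.14 × 7.81 × 10^5) = 0.4195 m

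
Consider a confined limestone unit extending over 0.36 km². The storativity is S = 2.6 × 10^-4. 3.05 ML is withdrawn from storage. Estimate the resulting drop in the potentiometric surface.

A = 0.36 km² = 3.6 × 10^5 m²
ΔV = 3.05 ML = 3050 m³
Δh = ΔV / (S × A) = 3050 m³ / (2.6 × 10^-4 × 3.6 × 10^5 m²) = 32.59 m

Δh ≈ 32.6 m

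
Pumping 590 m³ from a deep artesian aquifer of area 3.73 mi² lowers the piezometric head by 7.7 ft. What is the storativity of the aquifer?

A = 3.73 mi² = 9.661 × 10^6 m²
Δh = 7.7 ft = 2.347 m
S = ΔV / (A × Δh) = 590 m³ / (9.661 × 10^6 m² × 2.347 m) = 2.602 × 10^-5

S ≈ 2.6 × 10^-5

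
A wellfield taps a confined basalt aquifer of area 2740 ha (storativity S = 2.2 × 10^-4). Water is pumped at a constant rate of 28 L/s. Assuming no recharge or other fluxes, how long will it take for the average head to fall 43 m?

A = 2740 ha = 2.74 × 10^7 m²
ΔV = S × A × Δh = 2.2 × 10^-4 × 2.74 × 10^7 × 43 = 2.592 × 10^5 m³
Q = 28 L/s = 2419 m³/d
t = ΔV / Q = 2.592 × 10^5 m³ / 2419 m³/d = 107.1 d

t ≈ 107 days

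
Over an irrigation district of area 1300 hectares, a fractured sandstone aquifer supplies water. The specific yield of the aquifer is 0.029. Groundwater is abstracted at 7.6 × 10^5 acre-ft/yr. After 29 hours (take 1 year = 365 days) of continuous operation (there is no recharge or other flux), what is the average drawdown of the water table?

A = 1300 hectares = 1.3 × 10^7 m²
Q = 7.6 × 10^5 acre-ft/yr = 2.568 × 10^6 m³/d
t = 29 hours = 1.208 d
ΔV = Q × t = 2.568 × 10^6 m³/d × 1.208 d = 3.103 × 10^6 m³
Δh = ΔV / (Sy × A) = 3.103 × 10^6 / (0.029 × 1.3 × 10^7) = 8.232 m

Δh ≈ 8.23 m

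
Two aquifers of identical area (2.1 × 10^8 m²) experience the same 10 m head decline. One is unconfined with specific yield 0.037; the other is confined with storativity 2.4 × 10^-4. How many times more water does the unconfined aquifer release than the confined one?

ΔV_u / ΔV_c ≈ 154

Unconfined: ΔV_u = Sy × A × Δh = 0.037 × 2.1 × 10^8 × 10 = 7.77 × 10^7 m³
Confined: ΔV_c = S × A × Δh = 2.4 × 10^-4 × 2.1 × 10^8 × 10 = 5.04 × 10^5 m³
Ratio = ΔV_u / ΔV_c = Sy / S = 0.037 / 2.4 × 10^-4 = 154.2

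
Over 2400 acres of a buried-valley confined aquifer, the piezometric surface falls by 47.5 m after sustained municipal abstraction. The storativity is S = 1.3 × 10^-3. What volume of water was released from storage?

ΔV ≈ 6 × 10^5 m³

A = 2400 acres = 9.712 × 10^6 m²
ΔV = S × A × Δh = 0.0013 × 9.712 × 10^6 m² × 47.5 m = 5.997 × 10^5 m³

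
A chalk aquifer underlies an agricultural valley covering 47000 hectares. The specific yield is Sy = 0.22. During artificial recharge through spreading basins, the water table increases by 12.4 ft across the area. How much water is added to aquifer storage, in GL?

ΔV ≈ 391 GL

A = 47000 hectares = 4.7 × 10^8 m²
Δh = 12.4 ft = 3.78 m
ΔV = Sy × A × Δh = 0.22 × 4.7 × 10^8 m² × 3.78 m = 3.908 × 10^8 m³
ΔV = 3.908 × 10^8 m³ = 390.8 GL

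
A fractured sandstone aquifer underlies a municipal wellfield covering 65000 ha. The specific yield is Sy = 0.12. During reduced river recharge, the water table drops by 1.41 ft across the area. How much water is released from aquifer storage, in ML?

ΔV ≈ 33500 ML

A = 65000 ha = 6.5 × 10^8 m²
Δh = 1.41 ft = 0.4298 m
ΔV = Sy × A × Δh = 0.12 × 6.5 × 10^8 m² × 0.4298 m = 3.352 × 10^7 m³
ΔV = 3.352 × 10^7 m³ = 33520 ML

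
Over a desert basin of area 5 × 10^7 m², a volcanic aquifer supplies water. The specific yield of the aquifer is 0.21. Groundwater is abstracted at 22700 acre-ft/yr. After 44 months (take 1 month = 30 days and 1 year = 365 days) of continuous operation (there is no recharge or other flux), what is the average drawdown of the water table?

Q = 22700 acre-ft/yr = 76710 m³/d
t = 44 months = 1320 d
ΔV = Q × t = 76710 m³/d × 1320 d = 1.013 × 10^8 m³
Δh = ΔV / (Sy × A) = 1.013 × 10^8 / (0.21 × 5 × 10^7) = 9.644 m

Δh ≈ 9.64 m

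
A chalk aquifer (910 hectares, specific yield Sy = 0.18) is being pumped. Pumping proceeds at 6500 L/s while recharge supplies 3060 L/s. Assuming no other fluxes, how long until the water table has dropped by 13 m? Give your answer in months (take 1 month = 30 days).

t ≈ 2.39 months

A = 910 hectares = 9.1 × 10^6 m²
ΔV = Sy × A × Δh = 0.18 × 9.1 × 10^6 × 13 = 2.129 × 10^7 m³
Net withdrawal = 6500 − 3060 = 3440 L/s = 2.972 × 10^5 m³/d
t = ΔV / Q = 2.129 × 10^7 m³ / 2.972 × 10^5 m³/d = 71.64 d
t = 71.64 d ≈ 2.388 months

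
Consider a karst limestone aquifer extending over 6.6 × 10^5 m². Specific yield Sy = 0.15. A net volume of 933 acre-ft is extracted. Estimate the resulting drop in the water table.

ΔV = 933 acre-ft = 1.151 × 10^6 m³
Δh = ΔV / (Sy × A) = 1.151 × 10^6 m³ / (0.15 × 6.6 × 10^5 m²) = 11.62 m

Δh ≈ 11.6 m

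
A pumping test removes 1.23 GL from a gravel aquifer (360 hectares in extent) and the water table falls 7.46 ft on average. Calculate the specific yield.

Sy ≈ 0.15

A = 360 hectares = 3.6 × 10^6 m²
Δh = 7.46 ft = 2.274 m
ΔV = 1.23 GL = 1.23 × 10^6 m³
Sy = ΔV / (A × Δh) = 1.23 × 10^6 m³ / (3.6 × 10^6 m² × 2.274 m) = 0.1503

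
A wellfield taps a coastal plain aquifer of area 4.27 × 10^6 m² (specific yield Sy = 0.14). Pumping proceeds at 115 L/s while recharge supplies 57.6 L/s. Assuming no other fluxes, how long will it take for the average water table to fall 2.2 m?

ΔV = Sy × A × Δh = 0.14 × 4.27 × 10^6 × 2.2 = 1.315 × 10^6 m³
Net withdrawal = 115 − 57.6 = 57.4 L/s = 4959 m³/d
t = ΔV / Q = 1.315 × 10^6 m³ / 4959 m³/d = 265.2 d

t ≈ 265 days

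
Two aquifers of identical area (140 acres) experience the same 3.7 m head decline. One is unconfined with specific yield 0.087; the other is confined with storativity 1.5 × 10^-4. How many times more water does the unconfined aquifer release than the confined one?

ΔV_u / ΔV_c ≈ 580

A = 140 acres = 5.666 × 10^5 m²
Unconfined: ΔV_u = Sy × A × Δh = 0.087 × 5.666 × 10^5 × 3.7 = 1.824 × 10^5 m³
Confined: ΔV_c = S × A × Δh = 1.5 × 10^-4 × 5.666 × 10^5 × 3.7 = 314.4 m³
Ratio = ΔV_u / ΔV_c = Sy / S = 0.087 / 1.5 × 10^-4 = 580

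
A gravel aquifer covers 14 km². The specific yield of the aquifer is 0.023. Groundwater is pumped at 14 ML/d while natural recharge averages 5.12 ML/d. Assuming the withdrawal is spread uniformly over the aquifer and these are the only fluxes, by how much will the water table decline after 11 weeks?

Δh ≈ 2.12 m

A = 14 km² = 1.4 × 10^7 m²
Net abstraction = 14 − 5.12 = 8.88 ML/d
Q_net = 8.88 ML/d = 8880 m³/d
t = 11 weeks = 77 d
ΔV = Q × t = 8880 m³/d × 77 d = 6.838 × 10^5 m³
Δh = ΔV / (Sy × A) = 6.838 × 10^5 / (0.023 × 1.4 × 10^7) = 2.123 m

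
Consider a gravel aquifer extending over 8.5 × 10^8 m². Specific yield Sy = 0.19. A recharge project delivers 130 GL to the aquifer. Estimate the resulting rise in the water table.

ΔV = 130 GL = 1.3 × 10^8 m³
Δh = ΔV / (Sy × A) = 1.3 × 10^8 m³ / (0.19 × 8.5 × 10^8 m²) = 0.805 m

Δh ≈ 0.805 m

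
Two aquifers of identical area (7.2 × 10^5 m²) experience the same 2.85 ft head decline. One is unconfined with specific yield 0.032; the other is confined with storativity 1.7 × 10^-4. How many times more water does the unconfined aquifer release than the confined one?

Δh = 2.85 ft = 0.8687 m
Unconfined: ΔV_u = Sy × A × Δh = 0.032 × 7.2 × 10^5 × 0.8687 = 20010 m³
Confined: ΔV_c = S × A × Δh = 1.7 × 10^-4 × 7.2 × 10^5 × 0.8687 = 106.3 m³
Ratio = ΔV_u / ΔV_c = Sy / S = 0.032 / 1.7 × 10^-4 = 188.2

ΔV_u / ΔV_c ≈ 188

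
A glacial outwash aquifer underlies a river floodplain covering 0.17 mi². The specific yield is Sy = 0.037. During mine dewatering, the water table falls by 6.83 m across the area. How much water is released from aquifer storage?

A = 0.17 mi² = 4.403 × 10^5 m²
ΔV = Sy × A × Δh = 0.037 × 4.403 × 10^5 m² × 6.83 m = 1.113 × 10^5 m³

ΔV ≈ 1.11 × 10^5 m³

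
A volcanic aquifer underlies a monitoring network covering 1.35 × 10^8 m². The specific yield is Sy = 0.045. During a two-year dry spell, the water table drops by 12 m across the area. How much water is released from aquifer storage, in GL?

ΔV ≈ 72.9 GL

ΔV = Sy × A × Δh = 0.045 × 1.35 × 10^8 m² × 12 m = 7.29 × 10^7 m³
ΔV = 7.29 × 10^7 m³ = 72.9 GL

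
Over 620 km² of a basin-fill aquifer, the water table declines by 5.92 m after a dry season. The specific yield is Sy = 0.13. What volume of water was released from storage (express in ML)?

A = 620 km² = 6.2 × 10^8 m²
ΔV = Sy × A × Δh = 0.13 × 6.2 × 10^8 m² × 5.92 m = 4.772 × 10^8 m³
ΔV = 4.772 × 10^8 m³ = 4.772 × 10^5 ML

ΔV ≈ 4.77 × 10^5 ML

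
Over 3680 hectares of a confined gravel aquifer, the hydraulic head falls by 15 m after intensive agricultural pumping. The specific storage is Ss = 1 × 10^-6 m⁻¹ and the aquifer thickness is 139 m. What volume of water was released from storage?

S = Ss × b = 1 × 10^-6 m⁻¹ × 139 m = 1.39 × 10^-4
A = 3680 hectares = 3.68 × 10^7 m²
ΔV = S × A × Δh = 1.39 × 10^-4 × 3.68 × 10^7 m² × 15 m = 76730 m³

ΔV ≈ 76700 m³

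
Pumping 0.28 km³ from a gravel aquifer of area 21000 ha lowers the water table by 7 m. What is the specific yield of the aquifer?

A = 21000 ha = 2.1 × 10^8 m²
ΔV = 0.28 km³ = 2.8 × 10^8 m³
Sy = ΔV / (A × Δh) = 2.8 × 10^8 m³ / (2.1 × 10^8 m² × 7 m) = 0.1905

Sy ≈ 0.19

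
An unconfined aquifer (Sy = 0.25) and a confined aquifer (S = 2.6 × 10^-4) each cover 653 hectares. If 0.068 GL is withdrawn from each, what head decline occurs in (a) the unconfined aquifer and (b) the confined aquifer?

A = 653 hectares = 6.53 × 10^6 m²
ΔV = 0.068 GL = 68000 m³
Unconfined: Δh_u = ΔV/(Sy·A) = 68000/(0.25 × 6.53 × 10^6) = 0.04165 m
Confined: Δh_c = ΔV/(S·A) = 68000/(2.6 × 10^-4 × 6.53 × 10^6) = 40.05 m

Δh_u ≈ 0.0417 m; Δh_c ≈ 40.1 m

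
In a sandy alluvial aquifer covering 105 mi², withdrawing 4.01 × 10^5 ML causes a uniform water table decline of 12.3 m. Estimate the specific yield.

Sy ≈ 0.12

A = 105 mi² = 2.719 × 10^8 m²
ΔV = 4.01 × 10^5 ML = 4.01 × 10^8 m³
Sy = ΔV / (A × Δh) = 4.01 × 10^8 m³ / (2.719 × 10^8 m² × 12.3 m) = 0.1199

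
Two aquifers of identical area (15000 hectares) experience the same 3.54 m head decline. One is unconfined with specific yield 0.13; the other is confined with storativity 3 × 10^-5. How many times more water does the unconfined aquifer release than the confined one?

A = 15000 hectares = 1.5 × 10^8 m²
Unconfined: ΔV_u = Sy × A × Δh = 0.13 × 1.5 × 10^8 × 3.54 = 6.903 × 10^7 m³
Confined: ΔV_c = S × A × Δh = 3 × 10^-5 × 1.5 × 10^8 × 3.54 = 15930 m³
Ratio = ΔV_u / ΔV_c = Sy / S = 0.13 / 3 × 10^-5 = 4333

ΔV_u / ΔV_c ≈ 4330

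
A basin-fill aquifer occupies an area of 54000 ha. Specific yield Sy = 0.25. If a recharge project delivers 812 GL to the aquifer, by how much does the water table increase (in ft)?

Δh ≈ 19.7 ft

A = 54000 ha = 5.4 × 10^8 m²
ΔV = 812 GL = 8.12 × 10^8 m³
Δh = ΔV / (Sy × A) = 8.12 × 10^8 m³ / (0.25 × 5.4 × 10^8 m²) = 6.015 m
Δh = 6.015 m = 19.73 ft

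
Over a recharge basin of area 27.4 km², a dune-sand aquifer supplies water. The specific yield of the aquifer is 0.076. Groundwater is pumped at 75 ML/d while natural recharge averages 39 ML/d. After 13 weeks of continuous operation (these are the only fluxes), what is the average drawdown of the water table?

Δh ≈ 1.57 m

A = 27.4 km² = 2.74 × 10^7 m²
Net abstraction = 75 − 39 = 36 ML/d
Q_net = 36 ML/d = 36000 m³/d
t = 13 weeks = 91 d
ΔV = Q × t = 36000 m³/d × 91 d = 3.276 × 10^6 m³
Δh = ΔV / (Sy × A) = 3.276 × 10^6 / (0.076 × 2.74 × 10^7) = 1.573 m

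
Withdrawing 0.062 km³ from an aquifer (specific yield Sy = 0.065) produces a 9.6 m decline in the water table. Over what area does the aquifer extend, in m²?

A ≈ 9.94 × 10^7 m²

ΔV = 0.062 km³ = 6.2 × 10^7 m³
A = ΔV / (Sy × Δh) = 6.2 × 10^7 / (0.065 × 9.6) = 9.936 × 10^7 m²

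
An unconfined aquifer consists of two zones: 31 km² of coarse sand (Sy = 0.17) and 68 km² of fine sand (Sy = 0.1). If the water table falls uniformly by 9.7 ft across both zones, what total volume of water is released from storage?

ΔV ≈ 3.57 × 10^7 m³

A₁ = 31 km² = 3.1 × 10^7 m²; A₂ = 68 km² = 6.8 × 10^7 m²
Δh = 9.7 ft = 2.957 m
ΔV₁ = 0.17 × 3.1 × 10^7 × 2.957 = 1.558 × 10^7 m³
ΔV₂ = 0.1 × 6.8 × 10^7 × 2.957 = 2.01 × 10^7 m³
ΔV = ΔV₁ + ΔV₂ = 3.569 × 10^7 m³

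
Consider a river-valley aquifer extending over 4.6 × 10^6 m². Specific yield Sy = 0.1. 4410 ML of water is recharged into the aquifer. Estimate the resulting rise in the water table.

ΔV = 4410 ML = 4.41 × 10^6 m³
Δh = ΔV / (Sy × A) = 4.41 × 10^6 m³ / (0.1 × 4.6 × 10^6 m²) = 9.587 m

Δh ≈ 9.59 m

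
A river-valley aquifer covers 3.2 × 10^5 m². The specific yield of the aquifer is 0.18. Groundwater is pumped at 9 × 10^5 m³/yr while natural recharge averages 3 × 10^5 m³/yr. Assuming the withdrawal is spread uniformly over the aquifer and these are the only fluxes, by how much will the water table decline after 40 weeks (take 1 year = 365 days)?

Δh ≈ 7.99 m

Net abstraction = 9 × 10^5 − 3 × 10^5 = 6 × 10^5 m³/yr
Q_net = 6 × 10^5 m³/yr = 1644 m³/d
t = 40 weeks = 280 d
ΔV = Q × t = 1644 m³/d × 280 d = 4.603 × 10^5 m³
Δh = ΔV / (Sy × A) = 4.603 × 10^5 / (0.18 × 3.2 × 10^5) = 7.991 m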